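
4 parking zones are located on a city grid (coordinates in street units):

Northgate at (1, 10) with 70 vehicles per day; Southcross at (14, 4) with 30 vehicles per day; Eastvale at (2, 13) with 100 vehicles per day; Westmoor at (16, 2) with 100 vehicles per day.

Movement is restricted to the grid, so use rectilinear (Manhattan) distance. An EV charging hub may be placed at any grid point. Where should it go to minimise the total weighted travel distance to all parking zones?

Manhattan distance separates: Σwᵢ(|x−xᵢ|+|y−yᵢ|) = Σwᵢ|x−xᵢ| + Σwᵢ|y−yᵢ|, so x and y are optimised independently as 1-D weighted medians.
Total weight W = 300; half = 150.
x-coordinate, sorted with cumulative weight:
  x=1 (Northgate, w=70) cum 70
  x=2 (Eastvale, w=100) cum 170  ← median
  x=14 (Southcross, w=30) cum 200
  x=16 (Westmoor, w=100) cum 300
⇒ x* = 2
y-coordinate, sorted with cumulative weight:
  y=2 (Westmoor, w=100) cum 100
  y=4 (Southcross, w=30) cum 130
  y=10 (Northgate, w=70) cum 200  ← median
  y=13 (Eastvale, w=100) cum 300
⇒ y* = 10

(2, 10)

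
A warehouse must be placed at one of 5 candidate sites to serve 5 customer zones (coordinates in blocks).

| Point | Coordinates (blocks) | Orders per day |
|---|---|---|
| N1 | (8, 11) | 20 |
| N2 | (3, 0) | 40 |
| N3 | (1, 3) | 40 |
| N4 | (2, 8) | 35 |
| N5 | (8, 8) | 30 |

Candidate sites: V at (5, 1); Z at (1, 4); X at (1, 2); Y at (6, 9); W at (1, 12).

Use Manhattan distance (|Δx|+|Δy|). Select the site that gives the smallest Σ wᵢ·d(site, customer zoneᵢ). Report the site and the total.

Total weighted distance at each candidate:
  V (5, 1): total = 1270
  Z (1, 4): total = 1065
  X (1, 2): total = 1155
  Y (6, 9): total = 1265
  W (1, 12): total = 1585
Minimum is at Z with total 1065 blocks.

Z, total 1065 blocks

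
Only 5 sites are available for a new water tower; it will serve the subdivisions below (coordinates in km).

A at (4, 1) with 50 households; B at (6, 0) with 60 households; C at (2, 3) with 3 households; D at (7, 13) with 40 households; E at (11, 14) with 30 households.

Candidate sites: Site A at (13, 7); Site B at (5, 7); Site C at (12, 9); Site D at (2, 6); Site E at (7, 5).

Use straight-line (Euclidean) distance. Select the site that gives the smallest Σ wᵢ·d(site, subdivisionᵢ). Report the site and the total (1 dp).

Total weighted distance at each candidate:
  Site A (13, 7): total = 1727.7
  Site B (5, 7): total = 1273.0
  Site C (12, 9): total = 1658.8
  Site D (2, 6): total = 1416.3
  Site E (7, 5): total = 1187.6
Minimum is at Site E with total 1187.6 km.

Site E, total 1187.6 km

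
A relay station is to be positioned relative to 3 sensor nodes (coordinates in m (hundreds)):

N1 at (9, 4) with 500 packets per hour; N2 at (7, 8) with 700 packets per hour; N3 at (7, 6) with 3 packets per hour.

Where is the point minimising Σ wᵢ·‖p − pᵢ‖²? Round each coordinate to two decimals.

(7.83, 6.33)

The minimiser of Σwᵢ‖p−pᵢ‖² is the weighted centroid p* = (Σwᵢpᵢ)/(Σwᵢ).
Σwᵢ = 1203.
Σwᵢxᵢ = 500·9 + 700·7 + 3·7 = 9421.
Σwᵢyᵢ = 500·4 + 700·8 + 3·6 = 7618.
x* = 9421/1203 = 7.83, y* = 7618/1203 = 6.33.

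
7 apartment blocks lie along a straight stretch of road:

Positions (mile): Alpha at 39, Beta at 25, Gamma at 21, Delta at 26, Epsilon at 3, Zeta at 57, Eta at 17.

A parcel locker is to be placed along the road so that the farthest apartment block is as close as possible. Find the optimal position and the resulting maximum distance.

location 30, max distance 27

The 1-center on a line is the midpoint of the two extreme points: leftmost at 3, rightmost at 57.
Optimal location = (3 + 57)/2 = 30; maximum distance = (57 − 3)/2 = 27.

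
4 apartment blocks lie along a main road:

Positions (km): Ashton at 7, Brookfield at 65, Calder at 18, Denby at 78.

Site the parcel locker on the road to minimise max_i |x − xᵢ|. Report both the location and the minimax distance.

location 42.5, max distance 35.5

The 1-center on a line is the midpoint of the two extreme points: leftmost at 7, rightmost at 78.
Optimal location = (7 + 78)/2 = 42.5; maximum distance = (78 − 7)/2 = 35.5.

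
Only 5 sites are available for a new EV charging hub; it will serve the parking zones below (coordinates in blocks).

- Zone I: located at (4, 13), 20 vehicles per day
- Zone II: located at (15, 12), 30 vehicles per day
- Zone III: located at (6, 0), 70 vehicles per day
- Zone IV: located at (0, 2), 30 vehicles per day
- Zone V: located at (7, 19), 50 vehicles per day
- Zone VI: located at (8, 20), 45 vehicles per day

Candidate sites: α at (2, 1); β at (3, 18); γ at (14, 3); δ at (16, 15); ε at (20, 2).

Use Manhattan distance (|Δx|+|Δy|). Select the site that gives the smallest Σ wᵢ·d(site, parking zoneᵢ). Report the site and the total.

β, total 3265 blocks

Total weighted distance at each candidate:
  α (2, 1): total = 3715
  β (3, 18): total = 3265
  γ (14, 3): total = 4105
  δ (16, 15): total = 4255
  ε (20, 2): total = 5560
Minimum is at β with total 3265 blocks.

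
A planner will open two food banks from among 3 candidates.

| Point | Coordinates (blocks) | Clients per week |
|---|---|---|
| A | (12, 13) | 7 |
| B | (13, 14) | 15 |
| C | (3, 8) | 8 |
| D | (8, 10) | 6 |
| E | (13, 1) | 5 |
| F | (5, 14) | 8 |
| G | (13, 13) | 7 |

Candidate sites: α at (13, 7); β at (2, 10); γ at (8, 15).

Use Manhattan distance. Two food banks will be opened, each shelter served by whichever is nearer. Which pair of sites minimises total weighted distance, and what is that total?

{α, β}, total 342

Evaluate every pair (each demand assigned to the nearer of the two):
  {α, β}: total = 342
  {α, γ}: total = 354
  {β, γ}: total = 362
Best pair: {α, β} with total 342.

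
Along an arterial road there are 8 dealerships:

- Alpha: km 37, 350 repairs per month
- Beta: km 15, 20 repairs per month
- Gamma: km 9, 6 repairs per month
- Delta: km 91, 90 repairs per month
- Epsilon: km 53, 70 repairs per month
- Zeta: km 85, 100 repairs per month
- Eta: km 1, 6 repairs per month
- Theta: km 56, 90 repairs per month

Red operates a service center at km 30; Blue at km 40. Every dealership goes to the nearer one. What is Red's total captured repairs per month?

32

The indifferent point is the midpoint (30+40)/2 = 35; dealerships left of it (closer to Red at 30) go to Red, those right go to Blue.
  Eta at 1 (w=6) → Red
  Gamma at 9 (w=6) → Red
  Beta at 15 (w=20) → Red
  Alpha at 37 (w=350) → Blue
  Epsilon at 53 (w=70) → Blue
  Theta at 56 (w=90) → Blue
  Zeta at 85 (w=100) → Blue
  Delta at 91 (w=90) → Blue
Red captures 32; Blue captures 700.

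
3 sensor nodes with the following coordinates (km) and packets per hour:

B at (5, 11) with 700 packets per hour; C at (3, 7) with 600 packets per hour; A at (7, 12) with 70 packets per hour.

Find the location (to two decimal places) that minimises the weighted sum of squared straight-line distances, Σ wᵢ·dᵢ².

The minimiser of Σwᵢ‖p−pᵢ‖² is the weighted centroid p* = (Σwᵢpᵢ)/(Σwᵢ).
Σwᵢ = 1370.
Σwᵢxᵢ = 700·5 + 600·3 + 70·7 = 5790.
Σwᵢyᵢ = 700·11 + 600·7 + 70·12 = 12740.
x* = 5790/1370 = 4.23, y* = 12740/1370 = 9.30.

(4.23, 9.30)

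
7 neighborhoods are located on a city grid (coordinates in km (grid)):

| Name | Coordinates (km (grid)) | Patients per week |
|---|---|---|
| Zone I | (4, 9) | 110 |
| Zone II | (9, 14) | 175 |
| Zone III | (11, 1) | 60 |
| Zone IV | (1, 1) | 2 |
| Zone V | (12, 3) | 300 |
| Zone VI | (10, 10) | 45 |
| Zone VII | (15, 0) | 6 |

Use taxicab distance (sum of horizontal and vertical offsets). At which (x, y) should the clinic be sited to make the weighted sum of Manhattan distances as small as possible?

(11, 3)

Manhattan distance separates: Σwᵢ(|x−xᵢ|+|y−yᵢ|) = Σwᵢ|x−xᵢ| + Σwᵢ|y−yᵢ|, so x and y are optimised independently as 1-D weighted medians.
Total weight W = 698; half = 349.
x-coordinate, sorted with cumulative weight:
  x=1 (Zone IV, w=2) cum 2
  x=4 (Zone I, w=110) cum 112
  x=9 (Zone II, w=175) cum 287
  x=10 (Zone VI, w=45) cum 332
  x=11 (Zone III, w=60) cum 392  ← median
  x=12 (Zone V, w=300) cum 692
  x=15 (Zone VII, w=6) cum 698
⇒ x* = 11
y-coordinate, sorted with cumulative weight:
  y=0 (Zone VII, w=6) cum 6
  y=1 (Zone III, w=60) cum 66
  y=1 (Zone IV, w=2) cum 68
  y=3 (Zone V, w=300) cum 368  ← median
  y=9 (Zone I, w=110) cum 478
  y=10 (Zone VI, w=45) cum 523
  y=14 (Zone II, w=175) cum 698
⇒ y* = 3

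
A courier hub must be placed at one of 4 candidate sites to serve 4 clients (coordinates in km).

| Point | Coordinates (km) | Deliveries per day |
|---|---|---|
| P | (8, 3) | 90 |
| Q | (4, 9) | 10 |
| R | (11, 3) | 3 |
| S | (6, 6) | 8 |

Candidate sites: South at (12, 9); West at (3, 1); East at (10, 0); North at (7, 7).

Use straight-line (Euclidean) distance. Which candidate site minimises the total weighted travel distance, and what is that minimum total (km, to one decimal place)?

Total weighted distance at each candidate:
  South (12, 9): total = 800.9
  West (3, 1): total = 636.7
  East (10, 0): total = 499.8
  North (7, 7): total = 435.4
Minimum is at North with total 435.4 km.

North, total 435.4 km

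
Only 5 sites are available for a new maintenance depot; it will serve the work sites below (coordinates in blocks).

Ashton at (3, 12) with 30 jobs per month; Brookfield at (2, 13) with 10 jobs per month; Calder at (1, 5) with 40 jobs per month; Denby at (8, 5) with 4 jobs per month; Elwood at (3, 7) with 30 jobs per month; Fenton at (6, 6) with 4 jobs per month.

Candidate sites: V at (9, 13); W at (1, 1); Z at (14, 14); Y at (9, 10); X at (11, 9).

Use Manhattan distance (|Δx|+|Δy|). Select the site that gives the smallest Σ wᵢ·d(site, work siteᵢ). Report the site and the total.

Total weighted distance at each candidate:
  V (9, 13): total = 1356
  W (1, 1): total = 1004
  Z (14, 14): total = 2064
  Y (9, 10): total = 1182
  X (11, 9): total = 1380
Minimum is at W with total 1004 blocks.

W, total 1004 blocks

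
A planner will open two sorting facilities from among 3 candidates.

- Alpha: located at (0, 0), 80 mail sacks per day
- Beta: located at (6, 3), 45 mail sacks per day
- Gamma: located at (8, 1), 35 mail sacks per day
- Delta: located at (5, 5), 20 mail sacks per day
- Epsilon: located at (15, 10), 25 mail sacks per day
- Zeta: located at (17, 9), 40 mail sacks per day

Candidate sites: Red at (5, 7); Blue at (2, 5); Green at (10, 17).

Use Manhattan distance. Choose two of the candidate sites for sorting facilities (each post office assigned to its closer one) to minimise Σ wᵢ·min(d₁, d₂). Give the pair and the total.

{Red, Blue}, total 2025

Evaluate every pair (each demand assigned to the nearer of the two):
  {Red, Blue}: total = 2025
  {Blue, Green}: total = 2140
  {Red, Green}: total = 2400
Best pair: {Red, Blue} with total 2025.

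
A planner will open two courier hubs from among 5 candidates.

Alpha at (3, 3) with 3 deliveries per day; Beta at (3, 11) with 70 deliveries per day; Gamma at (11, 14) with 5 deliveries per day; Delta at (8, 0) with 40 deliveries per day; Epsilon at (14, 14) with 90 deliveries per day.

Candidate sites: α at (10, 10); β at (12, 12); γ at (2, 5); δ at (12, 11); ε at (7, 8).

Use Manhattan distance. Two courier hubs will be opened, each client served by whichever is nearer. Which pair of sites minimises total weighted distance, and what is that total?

{β, ε}, total 1252

Evaluate every pair (each demand assigned to the nearer of the two):
  {β, ε}: total = 1252
  {β, γ}: total = 1314
  {δ, ε}: total = 1347
  {γ, δ}: total = 1409
  {α, β}: total = 1457
  {α, δ}: total = 1552
  {α, ε}: total = 1622
  {β, δ}: total = 1656
  {α, γ}: total = 1684
  {γ, ε}: total = 2079
Best pair: {β, ε} with total 1252.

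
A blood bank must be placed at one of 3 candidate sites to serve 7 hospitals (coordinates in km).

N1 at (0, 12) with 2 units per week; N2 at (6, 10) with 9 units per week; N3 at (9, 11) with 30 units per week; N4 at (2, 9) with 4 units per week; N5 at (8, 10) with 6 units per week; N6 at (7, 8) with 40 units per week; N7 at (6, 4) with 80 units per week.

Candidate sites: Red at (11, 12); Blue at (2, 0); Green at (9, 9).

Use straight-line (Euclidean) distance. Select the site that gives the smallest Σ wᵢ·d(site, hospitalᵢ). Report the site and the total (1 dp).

Total weighted distance at each candidate:
  Red (11, 12): total = 1178.1
  Blue (2, 0): total = 1448.3
  Green (9, 9): total = 699.8
Minimum is at Green with total 699.8 km.

Green, total 699.8 km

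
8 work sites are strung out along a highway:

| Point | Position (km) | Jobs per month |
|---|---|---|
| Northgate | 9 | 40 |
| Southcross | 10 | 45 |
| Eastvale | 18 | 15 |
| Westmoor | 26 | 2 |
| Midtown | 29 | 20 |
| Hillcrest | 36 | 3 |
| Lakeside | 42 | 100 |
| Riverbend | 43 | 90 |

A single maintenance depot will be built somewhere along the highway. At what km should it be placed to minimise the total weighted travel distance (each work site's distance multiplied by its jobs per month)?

x = 42

For a sum of weighted absolute distances on a line, the optimum is the weighted median (not the mean). Total weight W = 315; half-weight = 157.5.
Sort by position and accumulate weight:
  km 9 (Northgate, w=40) → cum 40
  km 10 (Southcross, w=45) → cum 85
  km 18 (Eastvale, w=15) → cum 100
  km 26 (Westmoor, w=2) → cum 102
  km 29 (Midtown, w=20) → cum 122
  km 36 (Hillcrest, w=3) → cum 125
  km 42 (Lakeside, w=100) → cum 225  ≥ 157.5 → median here
  km 43 (Riverbend, w=90) → cum 315
Optimal location: km 42.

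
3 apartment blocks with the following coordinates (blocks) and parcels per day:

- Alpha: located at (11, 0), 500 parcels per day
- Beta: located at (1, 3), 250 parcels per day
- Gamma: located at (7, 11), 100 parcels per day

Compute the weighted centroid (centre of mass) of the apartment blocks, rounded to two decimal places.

(7.59, 2.18)

The minimiser of Σwᵢ‖p−pᵢ‖² is the weighted centroid p* = (Σwᵢpᵢ)/(Σwᵢ).
Σwᵢ = 850.
Σwᵢxᵢ = 500·11 + 250·1 + 100·7 = 6450.
Σwᵢyᵢ = 500·0 + 250·3 + 100·11 = 1850.
x* = 6450/850 = 7.59, y* = 1850/850 = 2.18.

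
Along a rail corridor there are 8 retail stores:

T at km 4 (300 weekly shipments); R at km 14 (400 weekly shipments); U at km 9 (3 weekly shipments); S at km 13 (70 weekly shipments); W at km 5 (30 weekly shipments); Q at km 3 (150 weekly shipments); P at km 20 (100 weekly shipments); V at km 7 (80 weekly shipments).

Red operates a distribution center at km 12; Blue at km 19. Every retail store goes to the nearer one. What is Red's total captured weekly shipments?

The indifferent point is the midpoint (12+19)/2 = 15.5; retail stores left of it (closer to Red at 12) go to Red, those right go to Blue.
  Q at 3 (w=150) → Red
  T at 4 (w=300) → Red
  W at 5 (w=30) → Red
  V at 7 (w=80) → Red
  U at 9 (w=3) → Red
  S at 13 (w=70) → Red
  R at 14 (w=400) → Red
  P at 20 (w=100) → Blue
Red captures 1033; Blue captures 100.

1033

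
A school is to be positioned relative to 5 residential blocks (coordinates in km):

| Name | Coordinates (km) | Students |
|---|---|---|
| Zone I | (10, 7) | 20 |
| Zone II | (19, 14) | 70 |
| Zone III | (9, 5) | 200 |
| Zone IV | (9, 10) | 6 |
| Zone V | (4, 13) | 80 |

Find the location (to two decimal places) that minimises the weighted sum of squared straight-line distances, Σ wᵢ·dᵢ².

(9.85, 8.56)

The minimiser of Σwᵢ‖p−pᵢ‖² is the weighted centroid p* = (Σwᵢpᵢ)/(Σwᵢ).
Σwᵢ = 376.
Σwᵢxᵢ = 20·10 + 70·19 + 200·9 + 6·9 + 80·4 = 3704.
Σwᵢyᵢ = 20·7 + 70·14 + 200·5 + 6·10 + 80·13 = 3220.
x* = 3704/376 = 9.85, y* = 3220/376 = 8.56.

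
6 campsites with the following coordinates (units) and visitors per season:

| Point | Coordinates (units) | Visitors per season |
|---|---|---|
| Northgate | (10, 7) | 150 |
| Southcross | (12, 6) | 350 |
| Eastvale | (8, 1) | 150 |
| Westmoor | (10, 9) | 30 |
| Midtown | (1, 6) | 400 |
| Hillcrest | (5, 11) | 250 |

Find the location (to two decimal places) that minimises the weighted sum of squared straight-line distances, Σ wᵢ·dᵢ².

(6.65, 6.56)

The minimiser of Σwᵢ‖p−pᵢ‖² is the weighted centroid p* = (Σwᵢpᵢ)/(Σwᵢ).
Σwᵢ = 1330.
Σwᵢxᵢ = 150·10 + 350·12 + 150·8 + 30·10 + 400·1 + 250·5 = 8850.
Σwᵢyᵢ = 150·7 + 350·6 + 150·1 + 30·9 + 400·6 + 250·11 = 8720.
x* = 8850/1330 = 6.65, y* = 8720/1330 = 6.56.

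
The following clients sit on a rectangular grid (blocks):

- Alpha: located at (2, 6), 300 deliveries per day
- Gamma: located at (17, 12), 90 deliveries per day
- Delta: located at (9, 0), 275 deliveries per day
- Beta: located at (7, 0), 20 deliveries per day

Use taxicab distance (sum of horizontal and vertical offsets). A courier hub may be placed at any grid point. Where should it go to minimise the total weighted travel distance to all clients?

(9, 6)

Manhattan distance separates: Σwᵢ(|x−xᵢ|+|y−yᵢ|) = Σwᵢ|x−xᵢ| + Σwᵢ|y−yᵢ|, so x and y are optimised independently as 1-D weighted medians.
Total weight W = 685; half = 342.5.
x-coordinate, sorted with cumulative weight:
  x=2 (Alpha, w=300) cum 300
  x=7 (Beta, w=20) cum 320
  x=9 (Delta, w=275) cum 595  ← median
  x=17 (Gamma, w=90) cum 685
⇒ x* = 9
y-coordinate, sorted with cumulative weight:
  y=0 (Delta, w=275) cum 275
  y=0 (Beta, w=20) cum 295
  y=6 (Alpha, w=300) cum 595  ← median
  y=12 (Gamma, w=90) cum 685
⇒ y* = 6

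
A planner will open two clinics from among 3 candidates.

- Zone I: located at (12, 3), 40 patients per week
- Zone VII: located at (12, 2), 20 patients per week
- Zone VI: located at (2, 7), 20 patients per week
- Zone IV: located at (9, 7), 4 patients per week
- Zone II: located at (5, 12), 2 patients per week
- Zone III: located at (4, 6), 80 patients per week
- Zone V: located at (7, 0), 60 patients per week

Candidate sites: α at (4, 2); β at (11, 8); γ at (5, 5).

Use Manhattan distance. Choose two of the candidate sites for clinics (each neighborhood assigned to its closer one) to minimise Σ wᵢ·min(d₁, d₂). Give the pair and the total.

{β, γ}, total 1086

Evaluate every pair (each demand assigned to the nearer of the two):
  {β, γ}: total = 1086
  {α, γ}: total = 1118
  {α, β}: total = 1172
Best pair: {β, γ} with total 1086.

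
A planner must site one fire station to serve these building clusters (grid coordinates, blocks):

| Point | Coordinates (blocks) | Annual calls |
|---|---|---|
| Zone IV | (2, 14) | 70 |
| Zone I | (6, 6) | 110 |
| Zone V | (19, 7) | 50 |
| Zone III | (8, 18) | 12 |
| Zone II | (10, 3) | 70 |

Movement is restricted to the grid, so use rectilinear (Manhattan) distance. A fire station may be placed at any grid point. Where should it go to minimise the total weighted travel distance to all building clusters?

Manhattan distance separates: Σwᵢ(|x−xᵢ|+|y−yᵢ|) = Σwᵢ|x−xᵢ| + Σwᵢ|y−yᵢ|, so x and y are optimised independently as 1-D weighted medians.
Total weight W = 312; half = 156.
x-coordinate, sorted with cumulative weight:
  x=2 (Zone IV, w=70) cum 70
  x=6 (Zone I, w=110) cum 180  ← median
  x=8 (Zone III, w=12) cum 192
  x=10 (Zone II, w=70) cum 262
  x=19 (Zone V, w=50) cum 312
⇒ x* = 6
y-coordinate, sorted with cumulative weight:
  y=3 (Zone II, w=70) cum 70
  y=6 (Zone I, w=110) cum 180  ← median
  y=7 (Zone V, w=50) cum 230
  y=14 (Zone IV, w=70) cum 300
  y=18 (Zone III, w=12) cum 312
⇒ y* = 6

(6, 6)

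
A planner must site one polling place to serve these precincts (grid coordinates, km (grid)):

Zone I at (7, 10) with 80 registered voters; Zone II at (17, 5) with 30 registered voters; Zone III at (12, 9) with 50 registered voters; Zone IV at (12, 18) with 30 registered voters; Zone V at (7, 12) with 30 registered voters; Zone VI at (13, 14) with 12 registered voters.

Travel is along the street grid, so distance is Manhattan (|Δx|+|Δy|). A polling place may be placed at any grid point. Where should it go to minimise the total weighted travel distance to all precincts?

(12, 10)

Manhattan distance separates: Σwᵢ(|x−xᵢ|+|y−yᵢ|) = Σwᵢ|x−xᵢ| + Σwᵢ|y−yᵢ|, so x and y are optimised independently as 1-D weighted medians.
Total weight W = 232; half = 116.
x-coordinate, sorted with cumulative weight:
  x=7 (Zone I, w=80) cum 80
  x=7 (Zone V, w=30) cum 110
  x=12 (Zone III, w=50) cum 160  ← median
  x=12 (Zone IV, w=30) cum 190
  x=13 (Zone VI, w=12) cum 202
  x=17 (Zone II, w=30) cum 232
⇒ x* = 12
y-coordinate, sorted with cumulative weight:
  y=5 (Zone II, w=30) cum 30
  y=9 (Zone III, w=50) cum 80
  y=10 (Zone I, w=80) cum 160  ← median
  y=12 (Zone V, w=30) cum 190
  y=14 (Zone VI, w=12) cum 202
  y=18 (Zone IV, w=30) cum 232
⇒ y* = 10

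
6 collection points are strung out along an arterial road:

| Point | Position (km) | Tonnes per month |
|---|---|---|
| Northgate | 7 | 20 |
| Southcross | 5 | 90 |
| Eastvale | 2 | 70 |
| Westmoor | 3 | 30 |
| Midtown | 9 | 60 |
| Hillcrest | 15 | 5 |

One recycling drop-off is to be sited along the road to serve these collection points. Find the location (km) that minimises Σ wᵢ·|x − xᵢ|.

x = 5

For a sum of weighted absolute distances on a line, the optimum is the weighted median (not the mean). Total weight W = 275; half-weight = 137.5.
Sort by position and accumulate weight:
  km 2 (Eastvale, w=70) → cum 70
  km 3 (Westmoor, w=30) → cum 100
  km 5 (Southcross, w=90) → cum 190  ≥ 137.5 → median here
  km 7 (Northgate, w=20) → cum 210
  km 9 (Midtown, w=60) → cum 270
  km 15 (Hillcrest, w=5) → cum 275
Optimal location: km 5.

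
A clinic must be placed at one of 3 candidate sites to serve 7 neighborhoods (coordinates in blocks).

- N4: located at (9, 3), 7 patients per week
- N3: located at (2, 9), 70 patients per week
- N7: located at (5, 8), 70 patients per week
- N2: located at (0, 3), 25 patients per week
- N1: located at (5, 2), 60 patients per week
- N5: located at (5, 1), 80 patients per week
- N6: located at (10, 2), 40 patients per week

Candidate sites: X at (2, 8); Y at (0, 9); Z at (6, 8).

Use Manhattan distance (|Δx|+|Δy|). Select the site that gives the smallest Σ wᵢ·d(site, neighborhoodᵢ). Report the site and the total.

Total weighted distance at each candidate:
  X (2, 8): total = 2439
  Y (0, 9): total = 3255
  Z (6, 8): total = 2211
Minimum is at Z with total 2211 blocks.

Z, total 2211 blocks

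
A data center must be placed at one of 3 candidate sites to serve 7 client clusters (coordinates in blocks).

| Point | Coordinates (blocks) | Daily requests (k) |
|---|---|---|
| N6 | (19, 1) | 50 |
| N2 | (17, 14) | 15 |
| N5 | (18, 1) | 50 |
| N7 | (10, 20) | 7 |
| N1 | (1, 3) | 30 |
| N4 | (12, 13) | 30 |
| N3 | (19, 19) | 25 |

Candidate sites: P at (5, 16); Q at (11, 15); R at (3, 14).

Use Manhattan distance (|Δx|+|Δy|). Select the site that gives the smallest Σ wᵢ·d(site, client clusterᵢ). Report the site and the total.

Q, total 3347 blocks

Total weighted distance at each candidate:
  P (5, 16): total = 4358
  Q (11, 15): total = 3347
  R (3, 14): total = 4366
Minimum is at Q with total 3347 blocks.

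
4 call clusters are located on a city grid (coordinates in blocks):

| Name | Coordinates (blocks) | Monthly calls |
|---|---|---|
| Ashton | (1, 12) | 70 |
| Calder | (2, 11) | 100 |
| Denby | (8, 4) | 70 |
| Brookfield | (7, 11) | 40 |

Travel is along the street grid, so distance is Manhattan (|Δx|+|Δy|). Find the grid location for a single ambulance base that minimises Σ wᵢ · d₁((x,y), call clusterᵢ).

(2, 11)

Manhattan distance separates: Σwᵢ(|x−xᵢ|+|y−yᵢ|) = Σwᵢ|x−xᵢ| + Σwᵢ|y−yᵢ|, so x and y are optimised independently as 1-D weighted medians.
Total weight W = 280; half = 140.
x-coordinate, sorted with cumulative weight:
  x=1 (Ashton, w=70) cum 70
  x=2 (Calder, w=100) cum 170  ← median
  x=7 (Brookfield, w=40) cum 210
  x=8 (Denby, w=70) cum 280
⇒ x* = 2
y-coordinate, sorted with cumulative weight:
  y=4 (Denby, w=70) cum 70
  y=11 (Calder, w=100) cum 170  ← median
  y=11 (Brookfield, w=40) cum 210
  y=12 (Ashton, w=70) cum 280
⇒ y* = 11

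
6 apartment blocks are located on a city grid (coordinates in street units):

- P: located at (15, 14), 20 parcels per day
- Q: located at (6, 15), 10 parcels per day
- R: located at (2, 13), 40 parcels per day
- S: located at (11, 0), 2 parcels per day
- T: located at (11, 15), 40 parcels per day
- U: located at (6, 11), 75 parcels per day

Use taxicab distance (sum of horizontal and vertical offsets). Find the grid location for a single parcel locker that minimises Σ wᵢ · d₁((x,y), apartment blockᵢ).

(6, 13)

Manhattan distance separates: Σwᵢ(|x−xᵢ|+|y−yᵢ|) = Σwᵢ|x−xᵢ| + Σwᵢ|y−yᵢ|, so x and y are optimised independently as 1-D weighted medians.
Total weight W = 187; half = 93.5.
x-coordinate, sorted with cumulative weight:
  x=2 (R, w=40) cum 40
  x=6 (Q, w=10) cum 50
  x=6 (U, w=75) cum 125  ← median
  x=11 (S, w=2) cum 127
  x=11 (T, w=40) cum 167
  x=15 (P, w=20) cum 187
⇒ x* = 6
y-coordinate, sorted with cumulative weight:
  y=0 (S, w=2) cum 2
  y=11 (U, w=75) cum 77
  y=13 (R, w=40) cum 117  ← median
  y=14 (P, w=20) cum 137
  y=15 (Q, w=10) cum 147
  y=15 (T, w=40) cum 187
⇒ y* = 13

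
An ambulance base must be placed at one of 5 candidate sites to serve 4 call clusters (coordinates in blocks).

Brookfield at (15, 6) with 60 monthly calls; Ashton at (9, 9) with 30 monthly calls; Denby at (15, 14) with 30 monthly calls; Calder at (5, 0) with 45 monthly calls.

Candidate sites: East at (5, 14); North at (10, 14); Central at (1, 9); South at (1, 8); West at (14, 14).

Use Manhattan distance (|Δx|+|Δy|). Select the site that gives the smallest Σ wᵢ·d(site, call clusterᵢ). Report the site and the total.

Total weighted distance at each candidate:
  East (5, 14): total = 2280
  North (10, 14): total = 1965
  Central (1, 9): total = 2415
  South (1, 8): total = 2370
  West (14, 14): total = 1905
Minimum is at West with total 1905 blocks.

West, total 1905 blocks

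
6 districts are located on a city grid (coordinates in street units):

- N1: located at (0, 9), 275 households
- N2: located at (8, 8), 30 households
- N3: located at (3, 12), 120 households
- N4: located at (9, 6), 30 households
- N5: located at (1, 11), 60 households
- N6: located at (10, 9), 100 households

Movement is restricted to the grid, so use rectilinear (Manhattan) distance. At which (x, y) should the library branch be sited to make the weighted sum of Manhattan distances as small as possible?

Manhattan distance separates: Σwᵢ(|x−xᵢ|+|y−yᵢ|) = Σwᵢ|x−xᵢ| + Σwᵢ|y−yᵢ|, so x and y are optimised independently as 1-D weighted medians.
Total weight W = 615; half = 307.5.
x-coordinate, sorted with cumulative weight:
  x=0 (N1, w=275) cum 275
  x=1 (N5, w=60) cum 335  ← median
  x=3 (N3, w=120) cum 455
  x=8 (N2, w=30) cum 485
  x=9 (N4, w=30) cum 515
  x=10 (N6, w=100) cum 615
⇒ x* = 1
y-coordinate, sorted with cumulative weight:
  y=6 (N4, w=30) cum 30
  y=8 (N2, w=30) cum 60
  y=9 (N1, w=275) cum 335  ← median
  y=9 (N6, w=100) cum 435
  y=11 (N5, w=60) cum 495
  y=12 (N3, w=120) cum 615
⇒ y* = 9

(1, 9)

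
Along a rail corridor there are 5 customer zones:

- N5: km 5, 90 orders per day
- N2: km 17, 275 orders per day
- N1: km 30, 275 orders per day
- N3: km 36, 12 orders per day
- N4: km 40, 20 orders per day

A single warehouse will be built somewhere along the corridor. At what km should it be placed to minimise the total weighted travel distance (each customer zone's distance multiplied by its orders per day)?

For a sum of weighted absolute distances on a line, the optimum is the weighted median (not the mean). Total weight W = 672; half-weight = 336.
Sort by position and accumulate weight:
  km 5 (N5, w=90) → cum 90
  km 17 (N2, w=275) → cum 365  ≥ 336 → median here
  km 30 (N1, w=275) → cum 640
  km 36 (N3, w=12) → cum 652
  km 40 (N4, w=20) → cum 672
Optimal location: km 17.

x = 17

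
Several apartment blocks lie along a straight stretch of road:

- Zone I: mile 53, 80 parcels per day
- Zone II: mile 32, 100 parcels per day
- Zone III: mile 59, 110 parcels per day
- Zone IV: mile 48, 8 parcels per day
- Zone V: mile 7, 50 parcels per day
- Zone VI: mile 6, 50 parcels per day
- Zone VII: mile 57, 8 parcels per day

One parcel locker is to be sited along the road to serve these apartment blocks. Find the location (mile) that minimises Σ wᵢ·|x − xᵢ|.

For a sum of weighted absolute distances on a line, the optimum is the weighted median (not the mean). Total weight W = 406; half-weight = 203.
Sort by position and accumulate weight:
  mile 6 (Zone VI, w=50) → cum 50
  mile 7 (Zone V, w=50) → cum 100
  mile 32 (Zone II, w=100) → cum 200
  mile 48 (Zone IV, w=8) → cum 208  ≥ 203 → median here
  mile 53 (Zone I, w=80) → cum 288
  mile 57 (Zone VII, w=8) → cum 296
  mile 59 (Zone III, w=110) → cum 406
Optimal location: mile 48.

x = 48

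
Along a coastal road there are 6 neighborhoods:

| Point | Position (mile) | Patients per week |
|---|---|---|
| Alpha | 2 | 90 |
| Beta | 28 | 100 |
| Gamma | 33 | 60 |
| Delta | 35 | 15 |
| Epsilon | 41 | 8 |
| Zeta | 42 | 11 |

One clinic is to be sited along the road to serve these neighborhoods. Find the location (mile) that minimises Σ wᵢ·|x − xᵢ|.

For a sum of weighted absolute distances on a line, the optimum is the weighted median (not the mean). Total weight W = 284; half-weight = 142.
Sort by position and accumulate weight:
  mile 2 (Alpha, w=90) → cum 90
  mile 28 (Beta, w=100) → cum 190  ≥ 142 → median here
  mile 33 (Gamma, w=60) → cum 250
  mile 35 (Delta, w=15) → cum 265
  mile 41 (Epsilon, w=8) → cum 273
  mile 42 (Zeta, w=11) → cum 284
Optimal location: mile 28.

x = 28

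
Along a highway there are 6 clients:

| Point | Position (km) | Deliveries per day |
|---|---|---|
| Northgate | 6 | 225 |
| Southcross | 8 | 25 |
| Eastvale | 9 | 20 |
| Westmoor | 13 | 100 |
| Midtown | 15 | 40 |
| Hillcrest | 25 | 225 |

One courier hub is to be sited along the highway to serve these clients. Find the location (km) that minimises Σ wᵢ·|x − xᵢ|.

x = 13

For a sum of weighted absolute distances on a line, the optimum is the weighted median (not the mean). Total weight W = 635; half-weight = 317.5.
Sort by position and accumulate weight:
  km 6 (Northgate, w=225) → cum 225
  km 8 (Southcross, w=25) → cum 250
  km 9 (Eastvale, w=20) → cum 270
  km 13 (Westmoor, w=100) → cum 370  ≥ 317.5 → median here
  km 15 (Midtown, w=40) → cum 410
  km 25 (Hillcrest, w=225) → cum 635
Optimal location: km 13.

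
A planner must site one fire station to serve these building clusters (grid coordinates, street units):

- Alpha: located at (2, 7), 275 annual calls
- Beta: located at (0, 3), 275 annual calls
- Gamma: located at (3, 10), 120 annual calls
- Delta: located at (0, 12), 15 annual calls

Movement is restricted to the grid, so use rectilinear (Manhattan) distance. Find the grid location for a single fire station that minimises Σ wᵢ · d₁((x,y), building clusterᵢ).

Manhattan distance separates: Σwᵢ(|x−xᵢ|+|y−yᵢ|) = Σwᵢ|x−xᵢ| + Σwᵢ|y−yᵢ|, so x and y are optimised independently as 1-D weighted medians.
Total weight W = 685; half = 342.5.
x-coordinate, sorted with cumulative weight:
  x=0 (Beta, w=275) cum 275
  x=0 (Delta, w=15) cum 290
  x=2 (Alpha, w=275) cum 565  ← median
  x=3 (Gamma, w=120) cum 685
⇒ x* = 2
y-coordinate, sorted with cumulative weight:
  y=3 (Beta, w=275) cum 275
  y=7 (Alpha, w=275) cum 550  ← median
  y=10 (Gamma, w=120) cum 670
  y=12 (Delta, w=15) cum 685
⇒ y* = 7

(2, 7)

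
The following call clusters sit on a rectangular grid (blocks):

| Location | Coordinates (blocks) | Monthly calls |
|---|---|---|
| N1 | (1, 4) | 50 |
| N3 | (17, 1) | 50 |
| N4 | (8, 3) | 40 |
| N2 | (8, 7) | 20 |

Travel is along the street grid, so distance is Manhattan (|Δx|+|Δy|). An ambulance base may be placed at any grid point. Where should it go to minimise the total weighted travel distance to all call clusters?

(8, 3)

Manhattan distance separates: Σwᵢ(|x−xᵢ|+|y−yᵢ|) = Σwᵢ|x−xᵢ| + Σwᵢ|y−yᵢ|, so x and y are optimised independently as 1-D weighted medians.
Total weight W = 160; half = 80.
x-coordinate, sorted with cumulative weight:
  x=1 (N1, w=50) cum 50
  x=8 (N4, w=40) cum 90  ← median
  x=8 (N2, w=20) cum 110
  x=17 (N3, w=50) cum 160
⇒ x* = 8
y-coordinate, sorted with cumulative weight:
  y=1 (N3, w=50) cum 50
  y=3 (N4, w=40) cum 90  ← median
  y=4 (N1, w=50) cum 140
  y=7 (N2, w=20) cum 160
⇒ y* = 3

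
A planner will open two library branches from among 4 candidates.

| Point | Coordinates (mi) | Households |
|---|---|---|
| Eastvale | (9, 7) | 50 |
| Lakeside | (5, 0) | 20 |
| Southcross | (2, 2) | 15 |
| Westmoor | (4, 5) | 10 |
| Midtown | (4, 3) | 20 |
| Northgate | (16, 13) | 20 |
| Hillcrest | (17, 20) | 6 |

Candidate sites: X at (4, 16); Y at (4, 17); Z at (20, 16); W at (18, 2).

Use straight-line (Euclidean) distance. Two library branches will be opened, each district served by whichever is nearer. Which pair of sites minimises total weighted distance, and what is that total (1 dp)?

Evaluate every pair (each demand assigned to the nearer of the two):
  {X, Z}: total = 1547.5
  {Z, W}: total = 1571.7
  {Y, Z}: total = 1656.6
  {X, W}: total = 1665.2
  {Y, W}: total = 1708.5
  {X, Y}: total = 1745.0
Best pair: {X, Z} with total 1547.5.

{X, Z}, total 1547.5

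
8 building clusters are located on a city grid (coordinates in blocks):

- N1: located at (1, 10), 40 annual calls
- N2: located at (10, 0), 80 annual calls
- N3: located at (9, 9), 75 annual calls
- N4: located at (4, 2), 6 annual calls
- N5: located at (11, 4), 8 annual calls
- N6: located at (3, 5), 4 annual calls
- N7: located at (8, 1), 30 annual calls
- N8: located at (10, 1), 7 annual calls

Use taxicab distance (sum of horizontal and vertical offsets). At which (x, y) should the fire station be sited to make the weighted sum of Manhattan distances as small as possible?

(9, 4)

Manhattan distance separates: Σwᵢ(|x−xᵢ|+|y−yᵢ|) = Σwᵢ|x−xᵢ| + Σwᵢ|y−yᵢ|, so x and y are optimised independently as 1-D weighted medians.
Total weight W = 250; half = 125.
x-coordinate, sorted with cumulative weight:
  x=1 (N1, w=40) cum 40
  x=3 (N6, w=4) cum 44
  x=4 (N4, w=6) cum 50
  x=8 (N7, w=30) cum 80
  x=9 (N3, w=75) cum 155  ← median
  x=10 (N2, w=80) cum 235
  x=10 (N8, w=7) cum 242
  x=11 (N5, w=8) cum 250
⇒ x* = 9
y-coordinate, sorted with cumulative weight:
  y=0 (N2, w=80) cum 80
  y=1 (N7, w=30) cum 110
  y=1 (N8, w=7) cum 117
  y=2 (N4, w=6) cum 123
  y=4 (N5, w=8) cum 131  ← median
  y=5 (N6, w=4) cum 135
  y=9 (N3, w=75) cum 210
  y=10 (N1, w=40) cum 250
⇒ y* = 4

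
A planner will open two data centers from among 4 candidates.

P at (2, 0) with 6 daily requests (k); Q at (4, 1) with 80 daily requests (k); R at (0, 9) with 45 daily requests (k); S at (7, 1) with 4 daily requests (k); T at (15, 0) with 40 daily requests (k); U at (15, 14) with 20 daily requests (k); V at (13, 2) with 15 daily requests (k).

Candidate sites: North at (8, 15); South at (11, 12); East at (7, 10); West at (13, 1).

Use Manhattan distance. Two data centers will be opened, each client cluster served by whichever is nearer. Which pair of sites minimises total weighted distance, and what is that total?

Evaluate every pair (each demand assigned to the nearer of the two):
  {East, West}: total = 1551
  {South, West}: total = 1701
  {North, West}: total = 1741
  {South, East}: total = 2386
  {North, East}: total = 2536
  {North, South}: total = 3196
Best pair: {East, West} with total 1551.

{East, West}, total 1551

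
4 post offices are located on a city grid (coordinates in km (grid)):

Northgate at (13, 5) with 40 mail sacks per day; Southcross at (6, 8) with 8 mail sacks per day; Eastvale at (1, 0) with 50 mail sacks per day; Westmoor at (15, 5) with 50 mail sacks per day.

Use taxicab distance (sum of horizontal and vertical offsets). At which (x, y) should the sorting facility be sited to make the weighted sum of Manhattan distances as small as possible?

Manhattan distance separates: Σwᵢ(|x−xᵢ|+|y−yᵢ|) = Σwᵢ|x−xᵢ| + Σwᵢ|y−yᵢ|, so x and y are optimised independently as 1-D weighted medians.
Total weight W = 148; half = 74.
x-coordinate, sorted with cumulative weight:
  x=1 (Eastvale, w=50) cum 50
  x=6 (Southcross, w=8) cum 58
  x=13 (Northgate, w=40) cum 98  ← median
  x=15 (Westmoor, w=50) cum 148
⇒ x* = 13
y-coordinate, sorted with cumulative weight:
  y=0 (Eastvale, w=50) cum 50
  y=5 (Northgate, w=40) cum 90  ← median
  y=5 (Westmoor, w=50) cum 140
  y=8 (Southcross, w=8) cum 148
⇒ y* = 5

(13, 5)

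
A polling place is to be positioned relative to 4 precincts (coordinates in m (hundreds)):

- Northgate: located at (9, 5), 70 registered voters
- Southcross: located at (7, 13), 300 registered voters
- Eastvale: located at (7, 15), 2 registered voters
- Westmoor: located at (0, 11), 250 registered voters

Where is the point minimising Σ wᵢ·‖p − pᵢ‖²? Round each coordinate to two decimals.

The minimiser of Σwᵢ‖p−pᵢ‖² is the weighted centroid p* = (Σwᵢpᵢ)/(Σwᵢ).
Σwᵢ = 622.
Σwᵢxᵢ = 70·9 + 300·7 + 2·7 + 250·0 = 2744.
Σwᵢyᵢ = 70·5 + 300·13 + 2·15 + 250·11 = 7030.
x* = 2744/622 = 4.41, y* = 7030/622 = 11.30.

(4.41, 11.30)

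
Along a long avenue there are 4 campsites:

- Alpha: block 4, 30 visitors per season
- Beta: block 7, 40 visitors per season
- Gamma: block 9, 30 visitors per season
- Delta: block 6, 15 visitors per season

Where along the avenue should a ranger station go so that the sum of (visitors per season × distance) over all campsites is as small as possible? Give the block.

For a sum of weighted absolute distances on a line, the optimum is the weighted median (not the mean). Total weight W = 115; half-weight = 57.5.
Sort by position and accumulate weight:
  block 4 (Alpha, w=30) → cum 30
  block 6 (Delta, w=15) → cum 45
  block 7 (Beta, w=40) → cum 85  ≥ 57.5 → median here
  block 9 (Gamma, w=30) → cum 115
Optimal location: block 7.

x = 7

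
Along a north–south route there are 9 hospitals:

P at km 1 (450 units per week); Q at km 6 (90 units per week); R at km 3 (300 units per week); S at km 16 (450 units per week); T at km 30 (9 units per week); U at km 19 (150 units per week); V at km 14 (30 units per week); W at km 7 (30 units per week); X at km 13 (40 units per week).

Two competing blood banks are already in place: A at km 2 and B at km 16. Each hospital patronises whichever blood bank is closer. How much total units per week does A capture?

870

The indifferent point is the midpoint (2+16)/2 = 9; hospitals left of it (closer to A at 2) go to A, those right go to B.
  P at 1 (w=450) → A
  R at 3 (w=300) → A
  Q at 6 (w=90) → A
  W at 7 (w=30) → A
  X at 13 (w=40) → B
  V at 14 (w=30) → B
  S at 16 (w=450) → B
  U at 19 (w=150) → B
  T at 30 (w=9) → B
A captures 870; B captures 679.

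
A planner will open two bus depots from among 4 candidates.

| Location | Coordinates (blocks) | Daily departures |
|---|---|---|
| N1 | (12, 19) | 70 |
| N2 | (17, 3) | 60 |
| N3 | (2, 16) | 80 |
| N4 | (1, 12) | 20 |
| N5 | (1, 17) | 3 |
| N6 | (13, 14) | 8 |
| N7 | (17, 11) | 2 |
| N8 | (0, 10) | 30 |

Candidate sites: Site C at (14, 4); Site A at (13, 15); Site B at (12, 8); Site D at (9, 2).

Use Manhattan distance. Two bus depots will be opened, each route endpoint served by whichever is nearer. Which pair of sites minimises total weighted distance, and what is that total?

Evaluate every pair (each demand assigned to the nearer of the two):
  {Site C, Site A}: total = 2456
  {Site A, Site B}: total = 2696
  {Site A, Site D}: total = 2726
  {Site C, Site B}: total = 3302
  {Site B, Site D}: total = 3602
  {Site C, Site D}: total = 4157
Best pair: {Site C, Site A} with total 2456.

{Site C, Site A}, total 2456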